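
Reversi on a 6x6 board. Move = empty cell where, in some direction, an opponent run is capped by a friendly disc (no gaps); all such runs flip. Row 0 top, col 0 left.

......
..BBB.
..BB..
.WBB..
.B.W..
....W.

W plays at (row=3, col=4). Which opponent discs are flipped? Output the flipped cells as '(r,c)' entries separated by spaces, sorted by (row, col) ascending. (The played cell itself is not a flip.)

Answer: (3,2) (3,3)

Derivation:
Dir NW: opp run (2,3) (1,2), next='.' -> no flip
Dir N: first cell '.' (not opp) -> no flip
Dir NE: first cell '.' (not opp) -> no flip
Dir W: opp run (3,3) (3,2) capped by W -> flip
Dir E: first cell '.' (not opp) -> no flip
Dir SW: first cell 'W' (not opp) -> no flip
Dir S: first cell '.' (not opp) -> no flip
Dir SE: first cell '.' (not opp) -> no flip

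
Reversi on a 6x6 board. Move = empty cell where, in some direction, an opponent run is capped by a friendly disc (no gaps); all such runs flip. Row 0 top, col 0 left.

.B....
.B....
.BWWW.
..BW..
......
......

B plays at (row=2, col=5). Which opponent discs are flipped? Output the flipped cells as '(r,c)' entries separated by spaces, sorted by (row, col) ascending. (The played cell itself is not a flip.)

Answer: (2,2) (2,3) (2,4)

Derivation:
Dir NW: first cell '.' (not opp) -> no flip
Dir N: first cell '.' (not opp) -> no flip
Dir NE: edge -> no flip
Dir W: opp run (2,4) (2,3) (2,2) capped by B -> flip
Dir E: edge -> no flip
Dir SW: first cell '.' (not opp) -> no flip
Dir S: first cell '.' (not opp) -> no flip
Dir SE: edge -> no flip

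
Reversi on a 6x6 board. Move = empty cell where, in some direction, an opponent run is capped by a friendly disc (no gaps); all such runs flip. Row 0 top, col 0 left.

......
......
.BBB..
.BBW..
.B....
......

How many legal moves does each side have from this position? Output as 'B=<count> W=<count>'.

-- B to move --
(2,4): no bracket -> illegal
(3,4): flips 1 -> legal
(4,2): no bracket -> illegal
(4,3): flips 1 -> legal
(4,4): flips 1 -> legal
B mobility = 3
-- W to move --
(1,0): no bracket -> illegal
(1,1): flips 1 -> legal
(1,2): no bracket -> illegal
(1,3): flips 1 -> legal
(1,4): no bracket -> illegal
(2,0): no bracket -> illegal
(2,4): no bracket -> illegal
(3,0): flips 2 -> legal
(3,4): no bracket -> illegal
(4,0): no bracket -> illegal
(4,2): no bracket -> illegal
(4,3): no bracket -> illegal
(5,0): no bracket -> illegal
(5,1): no bracket -> illegal
(5,2): no bracket -> illegal
W mobility = 3

Answer: B=3 W=3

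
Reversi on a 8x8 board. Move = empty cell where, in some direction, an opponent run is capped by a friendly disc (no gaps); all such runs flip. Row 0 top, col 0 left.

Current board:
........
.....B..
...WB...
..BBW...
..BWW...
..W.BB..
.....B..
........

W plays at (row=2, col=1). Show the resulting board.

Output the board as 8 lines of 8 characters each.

Answer: ........
.....B..
.W.WB...
..WBW...
..BWW...
..W.BB..
.....B..
........

Derivation:
Place W at (2,1); scan 8 dirs for brackets.
Dir NW: first cell '.' (not opp) -> no flip
Dir N: first cell '.' (not opp) -> no flip
Dir NE: first cell '.' (not opp) -> no flip
Dir W: first cell '.' (not opp) -> no flip
Dir E: first cell '.' (not opp) -> no flip
Dir SW: first cell '.' (not opp) -> no flip
Dir S: first cell '.' (not opp) -> no flip
Dir SE: opp run (3,2) capped by W -> flip
All flips: (3,2)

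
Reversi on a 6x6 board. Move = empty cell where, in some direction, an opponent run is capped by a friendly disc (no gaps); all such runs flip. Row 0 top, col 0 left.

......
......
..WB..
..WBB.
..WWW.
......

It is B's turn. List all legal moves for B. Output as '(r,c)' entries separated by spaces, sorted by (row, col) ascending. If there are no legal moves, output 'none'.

Answer: (1,1) (2,1) (3,1) (4,1) (5,1) (5,2) (5,3) (5,4) (5,5)

Derivation:
(1,1): flips 1 -> legal
(1,2): no bracket -> illegal
(1,3): no bracket -> illegal
(2,1): flips 1 -> legal
(3,1): flips 1 -> legal
(3,5): no bracket -> illegal
(4,1): flips 1 -> legal
(4,5): no bracket -> illegal
(5,1): flips 1 -> legal
(5,2): flips 1 -> legal
(5,3): flips 1 -> legal
(5,4): flips 1 -> legal
(5,5): flips 1 -> legal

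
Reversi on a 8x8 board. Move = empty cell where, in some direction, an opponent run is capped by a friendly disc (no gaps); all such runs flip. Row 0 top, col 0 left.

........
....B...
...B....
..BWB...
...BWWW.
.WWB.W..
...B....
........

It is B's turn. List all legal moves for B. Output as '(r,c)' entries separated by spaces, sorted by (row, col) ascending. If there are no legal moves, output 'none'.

Answer: (3,5) (4,1) (4,7) (5,0) (5,4) (5,6) (6,1)

Derivation:
(2,2): no bracket -> illegal
(2,4): no bracket -> illegal
(3,5): flips 1 -> legal
(3,6): no bracket -> illegal
(3,7): no bracket -> illegal
(4,0): no bracket -> illegal
(4,1): flips 1 -> legal
(4,2): no bracket -> illegal
(4,7): flips 3 -> legal
(5,0): flips 2 -> legal
(5,4): flips 1 -> legal
(5,6): flips 1 -> legal
(5,7): no bracket -> illegal
(6,0): no bracket -> illegal
(6,1): flips 1 -> legal
(6,2): no bracket -> illegal
(6,4): no bracket -> illegal
(6,5): no bracket -> illegal
(6,6): no bracket -> illegal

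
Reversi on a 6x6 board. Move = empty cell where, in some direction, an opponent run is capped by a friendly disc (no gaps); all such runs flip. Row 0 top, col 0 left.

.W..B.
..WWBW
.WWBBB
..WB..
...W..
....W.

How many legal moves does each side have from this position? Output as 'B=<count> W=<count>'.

Answer: B=8 W=5

Derivation:
-- B to move --
(0,0): no bracket -> illegal
(0,2): flips 1 -> legal
(0,3): flips 1 -> legal
(0,5): flips 1 -> legal
(1,0): no bracket -> illegal
(1,1): flips 3 -> legal
(2,0): flips 2 -> legal
(3,0): no bracket -> illegal
(3,1): flips 3 -> legal
(3,4): no bracket -> illegal
(4,1): flips 1 -> legal
(4,2): no bracket -> illegal
(4,4): no bracket -> illegal
(4,5): no bracket -> illegal
(5,2): no bracket -> illegal
(5,3): flips 1 -> legal
(5,5): no bracket -> illegal
B mobility = 8
-- W to move --
(0,3): no bracket -> illegal
(0,5): flips 2 -> legal
(3,4): flips 2 -> legal
(3,5): flips 2 -> legal
(4,2): flips 2 -> legal
(4,4): flips 1 -> legal
W mobility = 5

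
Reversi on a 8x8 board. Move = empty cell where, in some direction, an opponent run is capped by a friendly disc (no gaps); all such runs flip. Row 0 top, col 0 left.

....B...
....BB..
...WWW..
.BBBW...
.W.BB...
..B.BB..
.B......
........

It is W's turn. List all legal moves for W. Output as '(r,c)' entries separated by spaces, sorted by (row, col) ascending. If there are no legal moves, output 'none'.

(0,3): flips 1 -> legal
(0,5): flips 2 -> legal
(0,6): flips 1 -> legal
(1,3): no bracket -> illegal
(1,6): no bracket -> illegal
(2,0): no bracket -> illegal
(2,1): flips 1 -> legal
(2,2): no bracket -> illegal
(2,6): no bracket -> illegal
(3,0): flips 3 -> legal
(3,5): no bracket -> illegal
(4,0): no bracket -> illegal
(4,2): flips 1 -> legal
(4,5): no bracket -> illegal
(4,6): no bracket -> illegal
(5,0): no bracket -> illegal
(5,1): no bracket -> illegal
(5,3): flips 2 -> legal
(5,6): no bracket -> illegal
(6,0): no bracket -> illegal
(6,2): no bracket -> illegal
(6,3): flips 1 -> legal
(6,4): flips 2 -> legal
(6,5): no bracket -> illegal
(6,6): no bracket -> illegal
(7,0): flips 3 -> legal
(7,1): no bracket -> illegal
(7,2): no bracket -> illegal

Answer: (0,3) (0,5) (0,6) (2,1) (3,0) (4,2) (5,3) (6,3) (6,4) (7,0)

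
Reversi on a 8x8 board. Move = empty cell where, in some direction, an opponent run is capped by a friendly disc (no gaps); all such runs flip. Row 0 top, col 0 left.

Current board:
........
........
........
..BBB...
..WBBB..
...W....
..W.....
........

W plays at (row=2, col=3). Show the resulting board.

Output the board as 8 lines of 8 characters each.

Place W at (2,3); scan 8 dirs for brackets.
Dir NW: first cell '.' (not opp) -> no flip
Dir N: first cell '.' (not opp) -> no flip
Dir NE: first cell '.' (not opp) -> no flip
Dir W: first cell '.' (not opp) -> no flip
Dir E: first cell '.' (not opp) -> no flip
Dir SW: opp run (3,2), next='.' -> no flip
Dir S: opp run (3,3) (4,3) capped by W -> flip
Dir SE: opp run (3,4) (4,5), next='.' -> no flip
All flips: (3,3) (4,3)

Answer: ........
........
...W....
..BWB...
..WWBB..
...W....
..W.....
........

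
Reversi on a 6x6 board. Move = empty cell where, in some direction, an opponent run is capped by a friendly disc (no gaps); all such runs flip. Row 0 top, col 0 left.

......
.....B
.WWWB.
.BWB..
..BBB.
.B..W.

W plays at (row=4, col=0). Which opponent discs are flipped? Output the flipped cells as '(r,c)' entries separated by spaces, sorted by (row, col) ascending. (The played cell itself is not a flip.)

Answer: (3,1)

Derivation:
Dir NW: edge -> no flip
Dir N: first cell '.' (not opp) -> no flip
Dir NE: opp run (3,1) capped by W -> flip
Dir W: edge -> no flip
Dir E: first cell '.' (not opp) -> no flip
Dir SW: edge -> no flip
Dir S: first cell '.' (not opp) -> no flip
Dir SE: opp run (5,1), next=edge -> no flip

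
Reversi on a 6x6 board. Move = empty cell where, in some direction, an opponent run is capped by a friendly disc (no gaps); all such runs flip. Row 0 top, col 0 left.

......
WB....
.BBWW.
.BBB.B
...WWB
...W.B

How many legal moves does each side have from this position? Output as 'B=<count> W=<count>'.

-- B to move --
(0,0): no bracket -> illegal
(0,1): no bracket -> illegal
(1,2): no bracket -> illegal
(1,3): flips 2 -> legal
(1,4): flips 1 -> legal
(1,5): flips 1 -> legal
(2,0): no bracket -> illegal
(2,5): flips 2 -> legal
(3,4): no bracket -> illegal
(4,2): flips 2 -> legal
(5,2): no bracket -> illegal
(5,4): flips 1 -> legal
B mobility = 6
-- W to move --
(0,0): flips 3 -> legal
(0,1): no bracket -> illegal
(0,2): no bracket -> illegal
(1,2): flips 1 -> legal
(1,3): no bracket -> illegal
(2,0): flips 2 -> legal
(2,5): no bracket -> illegal
(3,0): no bracket -> illegal
(3,4): no bracket -> illegal
(4,0): no bracket -> illegal
(4,1): flips 1 -> legal
(4,2): flips 1 -> legal
(5,4): no bracket -> illegal
W mobility = 5

Answer: B=6 W=5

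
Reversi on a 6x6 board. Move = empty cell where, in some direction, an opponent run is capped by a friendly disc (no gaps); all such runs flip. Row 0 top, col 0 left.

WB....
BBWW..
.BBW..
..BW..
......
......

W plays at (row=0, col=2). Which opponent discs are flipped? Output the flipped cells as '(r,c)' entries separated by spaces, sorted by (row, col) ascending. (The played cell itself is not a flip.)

Dir NW: edge -> no flip
Dir N: edge -> no flip
Dir NE: edge -> no flip
Dir W: opp run (0,1) capped by W -> flip
Dir E: first cell '.' (not opp) -> no flip
Dir SW: opp run (1,1), next='.' -> no flip
Dir S: first cell 'W' (not opp) -> no flip
Dir SE: first cell 'W' (not opp) -> no flip

Answer: (0,1)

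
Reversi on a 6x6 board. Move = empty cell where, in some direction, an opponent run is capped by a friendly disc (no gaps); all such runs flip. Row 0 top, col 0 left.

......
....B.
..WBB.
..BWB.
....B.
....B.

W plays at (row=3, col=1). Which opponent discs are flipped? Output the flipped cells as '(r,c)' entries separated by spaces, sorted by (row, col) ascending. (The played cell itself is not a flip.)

Answer: (3,2)

Derivation:
Dir NW: first cell '.' (not opp) -> no flip
Dir N: first cell '.' (not opp) -> no flip
Dir NE: first cell 'W' (not opp) -> no flip
Dir W: first cell '.' (not opp) -> no flip
Dir E: opp run (3,2) capped by W -> flip
Dir SW: first cell '.' (not opp) -> no flip
Dir S: first cell '.' (not opp) -> no flip
Dir SE: first cell '.' (not opp) -> no flip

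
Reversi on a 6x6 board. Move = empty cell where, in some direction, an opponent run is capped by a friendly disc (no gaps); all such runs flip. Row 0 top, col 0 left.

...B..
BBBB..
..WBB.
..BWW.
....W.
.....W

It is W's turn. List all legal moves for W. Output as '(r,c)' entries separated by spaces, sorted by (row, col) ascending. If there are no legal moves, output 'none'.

Answer: (0,0) (0,1) (0,2) (0,4) (1,4) (1,5) (2,5) (3,1) (4,2)

Derivation:
(0,0): flips 1 -> legal
(0,1): flips 2 -> legal
(0,2): flips 1 -> legal
(0,4): flips 1 -> legal
(1,4): flips 1 -> legal
(1,5): flips 1 -> legal
(2,0): no bracket -> illegal
(2,1): no bracket -> illegal
(2,5): flips 2 -> legal
(3,1): flips 1 -> legal
(3,5): no bracket -> illegal
(4,1): no bracket -> illegal
(4,2): flips 1 -> legal
(4,3): no bracket -> illegal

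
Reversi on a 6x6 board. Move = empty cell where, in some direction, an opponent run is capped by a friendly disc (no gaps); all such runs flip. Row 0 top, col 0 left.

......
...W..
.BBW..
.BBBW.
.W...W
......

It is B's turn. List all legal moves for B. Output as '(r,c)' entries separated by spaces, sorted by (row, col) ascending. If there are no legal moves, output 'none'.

Answer: (0,3) (0,4) (1,4) (2,4) (3,5) (5,0) (5,1)

Derivation:
(0,2): no bracket -> illegal
(0,3): flips 2 -> legal
(0,4): flips 1 -> legal
(1,2): no bracket -> illegal
(1,4): flips 1 -> legal
(2,4): flips 1 -> legal
(2,5): no bracket -> illegal
(3,0): no bracket -> illegal
(3,5): flips 1 -> legal
(4,0): no bracket -> illegal
(4,2): no bracket -> illegal
(4,3): no bracket -> illegal
(4,4): no bracket -> illegal
(5,0): flips 1 -> legal
(5,1): flips 1 -> legal
(5,2): no bracket -> illegal
(5,4): no bracket -> illegal
(5,5): no bracket -> illegal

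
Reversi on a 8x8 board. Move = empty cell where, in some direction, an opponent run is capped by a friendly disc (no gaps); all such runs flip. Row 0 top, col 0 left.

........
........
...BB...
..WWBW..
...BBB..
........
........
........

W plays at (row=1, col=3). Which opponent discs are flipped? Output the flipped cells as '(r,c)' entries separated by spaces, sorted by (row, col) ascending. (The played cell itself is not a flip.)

Dir NW: first cell '.' (not opp) -> no flip
Dir N: first cell '.' (not opp) -> no flip
Dir NE: first cell '.' (not opp) -> no flip
Dir W: first cell '.' (not opp) -> no flip
Dir E: first cell '.' (not opp) -> no flip
Dir SW: first cell '.' (not opp) -> no flip
Dir S: opp run (2,3) capped by W -> flip
Dir SE: opp run (2,4) capped by W -> flip

Answer: (2,3) (2,4)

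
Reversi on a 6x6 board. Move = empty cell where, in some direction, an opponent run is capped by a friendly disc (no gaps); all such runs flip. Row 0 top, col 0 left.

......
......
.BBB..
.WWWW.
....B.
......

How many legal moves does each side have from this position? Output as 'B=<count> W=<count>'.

-- B to move --
(2,0): no bracket -> illegal
(2,4): flips 1 -> legal
(2,5): no bracket -> illegal
(3,0): no bracket -> illegal
(3,5): no bracket -> illegal
(4,0): flips 1 -> legal
(4,1): flips 2 -> legal
(4,2): flips 1 -> legal
(4,3): flips 2 -> legal
(4,5): flips 1 -> legal
B mobility = 6
-- W to move --
(1,0): flips 1 -> legal
(1,1): flips 2 -> legal
(1,2): flips 2 -> legal
(1,3): flips 2 -> legal
(1,4): flips 1 -> legal
(2,0): no bracket -> illegal
(2,4): no bracket -> illegal
(3,0): no bracket -> illegal
(3,5): no bracket -> illegal
(4,3): no bracket -> illegal
(4,5): no bracket -> illegal
(5,3): no bracket -> illegal
(5,4): flips 1 -> legal
(5,5): flips 1 -> legal
W mobility = 7

Answer: B=6 W=7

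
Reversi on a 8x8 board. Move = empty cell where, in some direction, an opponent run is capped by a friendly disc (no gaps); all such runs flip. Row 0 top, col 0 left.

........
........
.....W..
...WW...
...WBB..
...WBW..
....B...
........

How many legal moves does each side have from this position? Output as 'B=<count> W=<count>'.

Answer: B=11 W=7

Derivation:
-- B to move --
(1,4): no bracket -> illegal
(1,5): no bracket -> illegal
(1,6): no bracket -> illegal
(2,2): flips 1 -> legal
(2,3): flips 1 -> legal
(2,4): flips 1 -> legal
(2,6): no bracket -> illegal
(3,2): flips 1 -> legal
(3,5): no bracket -> illegal
(3,6): no bracket -> illegal
(4,2): flips 2 -> legal
(4,6): flips 1 -> legal
(5,2): flips 1 -> legal
(5,6): flips 1 -> legal
(6,2): flips 1 -> legal
(6,3): no bracket -> illegal
(6,5): flips 1 -> legal
(6,6): flips 1 -> legal
B mobility = 11
-- W to move --
(3,5): flips 2 -> legal
(3,6): no bracket -> illegal
(4,6): flips 2 -> legal
(5,6): flips 1 -> legal
(6,3): no bracket -> illegal
(6,5): flips 1 -> legal
(7,3): flips 1 -> legal
(7,4): flips 3 -> legal
(7,5): flips 1 -> legal
W mobility = 7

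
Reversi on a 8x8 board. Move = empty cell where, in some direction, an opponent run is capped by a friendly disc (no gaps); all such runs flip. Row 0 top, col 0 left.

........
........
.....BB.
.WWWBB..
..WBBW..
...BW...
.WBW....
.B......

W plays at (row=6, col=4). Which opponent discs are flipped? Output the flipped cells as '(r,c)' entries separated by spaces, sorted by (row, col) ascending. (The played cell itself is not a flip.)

Answer: (5,3)

Derivation:
Dir NW: opp run (5,3) capped by W -> flip
Dir N: first cell 'W' (not opp) -> no flip
Dir NE: first cell '.' (not opp) -> no flip
Dir W: first cell 'W' (not opp) -> no flip
Dir E: first cell '.' (not opp) -> no flip
Dir SW: first cell '.' (not opp) -> no flip
Dir S: first cell '.' (not opp) -> no flip
Dir SE: first cell '.' (not opp) -> no flip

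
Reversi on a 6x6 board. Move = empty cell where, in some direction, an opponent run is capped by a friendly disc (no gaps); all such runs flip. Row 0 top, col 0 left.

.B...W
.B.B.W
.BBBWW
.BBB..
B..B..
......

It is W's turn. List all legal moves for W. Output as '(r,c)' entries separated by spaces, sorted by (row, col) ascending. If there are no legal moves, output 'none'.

(0,0): no bracket -> illegal
(0,2): flips 1 -> legal
(0,3): no bracket -> illegal
(0,4): no bracket -> illegal
(1,0): no bracket -> illegal
(1,2): no bracket -> illegal
(1,4): no bracket -> illegal
(2,0): flips 3 -> legal
(3,0): no bracket -> illegal
(3,4): no bracket -> illegal
(4,1): no bracket -> illegal
(4,2): flips 1 -> legal
(4,4): no bracket -> illegal
(5,0): no bracket -> illegal
(5,1): no bracket -> illegal
(5,2): no bracket -> illegal
(5,3): no bracket -> illegal
(5,4): no bracket -> illegal

Answer: (0,2) (2,0) (4,2)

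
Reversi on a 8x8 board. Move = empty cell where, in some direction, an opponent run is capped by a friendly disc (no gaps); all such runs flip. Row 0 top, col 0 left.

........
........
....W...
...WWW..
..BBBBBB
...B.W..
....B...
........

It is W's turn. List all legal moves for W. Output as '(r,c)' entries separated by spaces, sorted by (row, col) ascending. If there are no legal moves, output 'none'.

(3,1): no bracket -> illegal
(3,2): no bracket -> illegal
(3,6): no bracket -> illegal
(3,7): flips 1 -> legal
(4,1): no bracket -> illegal
(5,1): flips 1 -> legal
(5,2): flips 1 -> legal
(5,4): flips 1 -> legal
(5,6): flips 1 -> legal
(5,7): flips 1 -> legal
(6,2): flips 2 -> legal
(6,3): flips 2 -> legal
(6,5): no bracket -> illegal
(7,3): flips 1 -> legal
(7,4): no bracket -> illegal
(7,5): no bracket -> illegal

Answer: (3,7) (5,1) (5,2) (5,4) (5,6) (5,7) (6,2) (6,3) (7,3)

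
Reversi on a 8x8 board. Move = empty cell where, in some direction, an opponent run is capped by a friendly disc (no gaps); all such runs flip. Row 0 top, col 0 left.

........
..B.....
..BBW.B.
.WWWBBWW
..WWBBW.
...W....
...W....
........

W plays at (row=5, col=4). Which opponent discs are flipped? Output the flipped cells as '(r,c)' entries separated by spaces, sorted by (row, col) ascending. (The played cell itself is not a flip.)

Dir NW: first cell 'W' (not opp) -> no flip
Dir N: opp run (4,4) (3,4) capped by W -> flip
Dir NE: opp run (4,5) capped by W -> flip
Dir W: first cell 'W' (not opp) -> no flip
Dir E: first cell '.' (not opp) -> no flip
Dir SW: first cell 'W' (not opp) -> no flip
Dir S: first cell '.' (not opp) -> no flip
Dir SE: first cell '.' (not opp) -> no flip

Answer: (3,4) (4,4) (4,5)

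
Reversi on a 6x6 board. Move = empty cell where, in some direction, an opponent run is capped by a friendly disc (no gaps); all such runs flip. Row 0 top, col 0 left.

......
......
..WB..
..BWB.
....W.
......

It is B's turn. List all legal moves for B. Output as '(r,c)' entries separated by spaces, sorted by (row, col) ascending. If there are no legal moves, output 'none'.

Answer: (1,2) (2,1) (4,3) (5,4)

Derivation:
(1,1): no bracket -> illegal
(1,2): flips 1 -> legal
(1,3): no bracket -> illegal
(2,1): flips 1 -> legal
(2,4): no bracket -> illegal
(3,1): no bracket -> illegal
(3,5): no bracket -> illegal
(4,2): no bracket -> illegal
(4,3): flips 1 -> legal
(4,5): no bracket -> illegal
(5,3): no bracket -> illegal
(5,4): flips 1 -> legal
(5,5): no bracket -> illegal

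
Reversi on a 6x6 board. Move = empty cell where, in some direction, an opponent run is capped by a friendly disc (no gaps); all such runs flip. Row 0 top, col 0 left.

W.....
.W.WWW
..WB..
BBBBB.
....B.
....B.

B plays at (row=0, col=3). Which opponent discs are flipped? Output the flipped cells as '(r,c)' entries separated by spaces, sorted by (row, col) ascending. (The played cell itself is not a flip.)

Dir NW: edge -> no flip
Dir N: edge -> no flip
Dir NE: edge -> no flip
Dir W: first cell '.' (not opp) -> no flip
Dir E: first cell '.' (not opp) -> no flip
Dir SW: first cell '.' (not opp) -> no flip
Dir S: opp run (1,3) capped by B -> flip
Dir SE: opp run (1,4), next='.' -> no flip

Answer: (1,3)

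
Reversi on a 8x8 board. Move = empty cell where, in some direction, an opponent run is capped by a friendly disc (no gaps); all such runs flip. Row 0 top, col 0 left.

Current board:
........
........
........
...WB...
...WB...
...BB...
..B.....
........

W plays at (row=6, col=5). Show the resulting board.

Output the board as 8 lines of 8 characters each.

Answer: ........
........
........
...WB...
...WB...
...BW...
..B..W..
........

Derivation:
Place W at (6,5); scan 8 dirs for brackets.
Dir NW: opp run (5,4) capped by W -> flip
Dir N: first cell '.' (not opp) -> no flip
Dir NE: first cell '.' (not opp) -> no flip
Dir W: first cell '.' (not opp) -> no flip
Dir E: first cell '.' (not opp) -> no flip
Dir SW: first cell '.' (not opp) -> no flip
Dir S: first cell '.' (not opp) -> no flip
Dir SE: first cell '.' (not opp) -> no flip
All flips: (5,4)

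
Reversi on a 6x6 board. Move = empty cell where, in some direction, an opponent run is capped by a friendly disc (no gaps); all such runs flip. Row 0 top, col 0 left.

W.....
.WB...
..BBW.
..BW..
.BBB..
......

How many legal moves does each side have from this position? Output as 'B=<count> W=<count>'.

-- B to move --
(0,1): no bracket -> illegal
(0,2): no bracket -> illegal
(1,0): flips 1 -> legal
(1,3): no bracket -> illegal
(1,4): no bracket -> illegal
(1,5): flips 2 -> legal
(2,0): no bracket -> illegal
(2,1): no bracket -> illegal
(2,5): flips 1 -> legal
(3,4): flips 1 -> legal
(3,5): no bracket -> illegal
(4,4): flips 1 -> legal
B mobility = 5
-- W to move --
(0,1): no bracket -> illegal
(0,2): no bracket -> illegal
(0,3): no bracket -> illegal
(1,3): flips 2 -> legal
(1,4): no bracket -> illegal
(2,1): flips 2 -> legal
(3,0): no bracket -> illegal
(3,1): flips 1 -> legal
(3,4): no bracket -> illegal
(4,0): no bracket -> illegal
(4,4): no bracket -> illegal
(5,0): no bracket -> illegal
(5,1): flips 1 -> legal
(5,2): no bracket -> illegal
(5,3): flips 1 -> legal
(5,4): no bracket -> illegal
W mobility = 5

Answer: B=5 W=5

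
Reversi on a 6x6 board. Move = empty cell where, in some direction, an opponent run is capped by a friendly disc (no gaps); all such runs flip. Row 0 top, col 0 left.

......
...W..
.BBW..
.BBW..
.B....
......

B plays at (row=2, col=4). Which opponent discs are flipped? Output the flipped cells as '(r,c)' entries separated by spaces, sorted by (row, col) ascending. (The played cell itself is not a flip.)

Dir NW: opp run (1,3), next='.' -> no flip
Dir N: first cell '.' (not opp) -> no flip
Dir NE: first cell '.' (not opp) -> no flip
Dir W: opp run (2,3) capped by B -> flip
Dir E: first cell '.' (not opp) -> no flip
Dir SW: opp run (3,3), next='.' -> no flip
Dir S: first cell '.' (not opp) -> no flip
Dir SE: first cell '.' (not opp) -> no flip

Answer: (2,3)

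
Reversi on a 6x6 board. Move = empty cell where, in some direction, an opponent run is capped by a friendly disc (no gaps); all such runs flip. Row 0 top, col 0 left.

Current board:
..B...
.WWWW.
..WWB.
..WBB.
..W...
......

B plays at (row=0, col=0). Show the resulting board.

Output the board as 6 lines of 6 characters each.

Place B at (0,0); scan 8 dirs for brackets.
Dir NW: edge -> no flip
Dir N: edge -> no flip
Dir NE: edge -> no flip
Dir W: edge -> no flip
Dir E: first cell '.' (not opp) -> no flip
Dir SW: edge -> no flip
Dir S: first cell '.' (not opp) -> no flip
Dir SE: opp run (1,1) (2,2) capped by B -> flip
All flips: (1,1) (2,2)

Answer: B.B...
.BWWW.
..BWB.
..WBB.
..W...
......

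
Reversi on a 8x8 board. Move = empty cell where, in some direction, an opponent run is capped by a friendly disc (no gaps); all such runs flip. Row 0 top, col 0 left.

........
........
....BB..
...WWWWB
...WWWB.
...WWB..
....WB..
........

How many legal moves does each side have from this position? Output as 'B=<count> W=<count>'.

-- B to move --
(2,2): flips 2 -> legal
(2,3): no bracket -> illegal
(2,6): flips 1 -> legal
(2,7): no bracket -> illegal
(3,2): flips 6 -> legal
(4,2): flips 4 -> legal
(4,7): flips 1 -> legal
(5,2): flips 4 -> legal
(5,6): no bracket -> illegal
(6,2): no bracket -> illegal
(6,3): flips 1 -> legal
(7,3): flips 1 -> legal
(7,4): flips 4 -> legal
(7,5): no bracket -> illegal
B mobility = 9
-- W to move --
(1,3): flips 1 -> legal
(1,4): flips 2 -> legal
(1,5): flips 2 -> legal
(1,6): flips 1 -> legal
(2,3): no bracket -> illegal
(2,6): no bracket -> illegal
(2,7): no bracket -> illegal
(4,7): flips 1 -> legal
(5,6): flips 2 -> legal
(5,7): flips 1 -> legal
(6,6): flips 2 -> legal
(7,4): no bracket -> illegal
(7,5): flips 2 -> legal
(7,6): flips 1 -> legal
W mobility = 10

Answer: B=9 W=10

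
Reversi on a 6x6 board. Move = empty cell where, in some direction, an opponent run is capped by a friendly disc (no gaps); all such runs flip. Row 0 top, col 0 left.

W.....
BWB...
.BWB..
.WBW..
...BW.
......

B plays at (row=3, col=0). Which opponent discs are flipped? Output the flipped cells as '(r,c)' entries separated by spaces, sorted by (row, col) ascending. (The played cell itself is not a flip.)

Answer: (3,1)

Derivation:
Dir NW: edge -> no flip
Dir N: first cell '.' (not opp) -> no flip
Dir NE: first cell 'B' (not opp) -> no flip
Dir W: edge -> no flip
Dir E: opp run (3,1) capped by B -> flip
Dir SW: edge -> no flip
Dir S: first cell '.' (not opp) -> no flip
Dir SE: first cell '.' (not opp) -> no flip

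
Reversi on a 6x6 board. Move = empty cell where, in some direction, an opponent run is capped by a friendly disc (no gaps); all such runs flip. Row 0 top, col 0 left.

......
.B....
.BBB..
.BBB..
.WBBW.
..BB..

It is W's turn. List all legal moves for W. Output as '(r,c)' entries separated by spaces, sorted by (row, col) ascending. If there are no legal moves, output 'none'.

(0,0): flips 3 -> legal
(0,1): flips 3 -> legal
(0,2): no bracket -> illegal
(1,0): no bracket -> illegal
(1,2): no bracket -> illegal
(1,3): no bracket -> illegal
(1,4): flips 2 -> legal
(2,0): no bracket -> illegal
(2,4): no bracket -> illegal
(3,0): no bracket -> illegal
(3,4): no bracket -> illegal
(4,0): no bracket -> illegal
(5,1): no bracket -> illegal
(5,4): no bracket -> illegal

Answer: (0,0) (0,1) (1,4)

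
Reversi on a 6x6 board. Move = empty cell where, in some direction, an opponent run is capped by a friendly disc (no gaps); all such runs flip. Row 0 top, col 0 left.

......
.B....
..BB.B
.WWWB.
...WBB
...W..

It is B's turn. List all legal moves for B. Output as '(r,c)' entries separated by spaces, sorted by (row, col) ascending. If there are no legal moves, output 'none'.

(2,0): no bracket -> illegal
(2,1): no bracket -> illegal
(2,4): no bracket -> illegal
(3,0): flips 3 -> legal
(4,0): flips 1 -> legal
(4,1): flips 1 -> legal
(4,2): flips 2 -> legal
(5,2): flips 1 -> legal
(5,4): no bracket -> illegal

Answer: (3,0) (4,0) (4,1) (4,2) (5,2)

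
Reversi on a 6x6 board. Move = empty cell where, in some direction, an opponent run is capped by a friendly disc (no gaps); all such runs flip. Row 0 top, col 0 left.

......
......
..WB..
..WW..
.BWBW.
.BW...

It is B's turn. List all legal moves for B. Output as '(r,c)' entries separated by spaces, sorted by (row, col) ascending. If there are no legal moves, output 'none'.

Answer: (2,1) (2,4) (4,5) (5,3)

Derivation:
(1,1): no bracket -> illegal
(1,2): no bracket -> illegal
(1,3): no bracket -> illegal
(2,1): flips 2 -> legal
(2,4): flips 2 -> legal
(3,1): no bracket -> illegal
(3,4): no bracket -> illegal
(3,5): no bracket -> illegal
(4,5): flips 1 -> legal
(5,3): flips 1 -> legal
(5,4): no bracket -> illegal
(5,5): no bracket -> illegal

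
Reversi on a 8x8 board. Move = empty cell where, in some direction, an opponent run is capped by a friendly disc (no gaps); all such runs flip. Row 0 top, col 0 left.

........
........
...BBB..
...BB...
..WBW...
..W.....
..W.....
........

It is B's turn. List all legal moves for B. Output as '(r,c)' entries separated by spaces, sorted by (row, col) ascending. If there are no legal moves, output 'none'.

Answer: (4,1) (4,5) (5,1) (5,4) (5,5) (6,1)

Derivation:
(3,1): no bracket -> illegal
(3,2): no bracket -> illegal
(3,5): no bracket -> illegal
(4,1): flips 1 -> legal
(4,5): flips 1 -> legal
(5,1): flips 1 -> legal
(5,3): no bracket -> illegal
(5,4): flips 1 -> legal
(5,5): flips 1 -> legal
(6,1): flips 1 -> legal
(6,3): no bracket -> illegal
(7,1): no bracket -> illegal
(7,2): no bracket -> illegal
(7,3): no bracket -> illegal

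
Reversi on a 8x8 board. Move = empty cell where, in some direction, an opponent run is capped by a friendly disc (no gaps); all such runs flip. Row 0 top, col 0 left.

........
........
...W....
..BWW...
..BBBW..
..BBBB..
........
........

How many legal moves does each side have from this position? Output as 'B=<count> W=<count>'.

Answer: B=8 W=8

Derivation:
-- B to move --
(1,2): no bracket -> illegal
(1,3): flips 2 -> legal
(1,4): flips 1 -> legal
(2,2): flips 1 -> legal
(2,4): flips 2 -> legal
(2,5): flips 1 -> legal
(3,5): flips 3 -> legal
(3,6): flips 1 -> legal
(4,6): flips 1 -> legal
(5,6): no bracket -> illegal
B mobility = 8
-- W to move --
(2,1): no bracket -> illegal
(2,2): no bracket -> illegal
(3,1): flips 1 -> legal
(3,5): no bracket -> illegal
(4,1): flips 4 -> legal
(4,6): no bracket -> illegal
(5,1): flips 1 -> legal
(5,6): no bracket -> illegal
(6,1): flips 2 -> legal
(6,2): no bracket -> illegal
(6,3): flips 3 -> legal
(6,4): flips 2 -> legal
(6,5): flips 1 -> legal
(6,6): flips 2 -> legal
W mobility = 8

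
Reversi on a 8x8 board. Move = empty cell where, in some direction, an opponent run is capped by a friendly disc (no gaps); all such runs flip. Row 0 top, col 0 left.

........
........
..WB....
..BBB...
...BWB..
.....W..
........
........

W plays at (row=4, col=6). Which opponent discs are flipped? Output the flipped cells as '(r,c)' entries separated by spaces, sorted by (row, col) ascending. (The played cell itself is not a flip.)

Answer: (4,5)

Derivation:
Dir NW: first cell '.' (not opp) -> no flip
Dir N: first cell '.' (not opp) -> no flip
Dir NE: first cell '.' (not opp) -> no flip
Dir W: opp run (4,5) capped by W -> flip
Dir E: first cell '.' (not opp) -> no flip
Dir SW: first cell 'W' (not opp) -> no flip
Dir S: first cell '.' (not opp) -> no flip
Dir SE: first cell '.' (not opp) -> no flip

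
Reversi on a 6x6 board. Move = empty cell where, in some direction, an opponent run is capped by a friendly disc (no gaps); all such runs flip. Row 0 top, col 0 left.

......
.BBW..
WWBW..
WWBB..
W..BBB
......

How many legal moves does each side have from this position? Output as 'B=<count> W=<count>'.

-- B to move --
(0,2): no bracket -> illegal
(0,3): flips 2 -> legal
(0,4): flips 1 -> legal
(1,0): flips 1 -> legal
(1,4): flips 2 -> legal
(2,4): flips 1 -> legal
(3,4): flips 1 -> legal
(4,1): flips 2 -> legal
(4,2): no bracket -> illegal
(5,0): no bracket -> illegal
(5,1): no bracket -> illegal
B mobility = 7
-- W to move --
(0,0): no bracket -> illegal
(0,1): flips 2 -> legal
(0,2): flips 1 -> legal
(0,3): flips 1 -> legal
(1,0): flips 2 -> legal
(2,4): no bracket -> illegal
(3,4): flips 2 -> legal
(3,5): no bracket -> illegal
(4,1): flips 1 -> legal
(4,2): no bracket -> illegal
(5,2): no bracket -> illegal
(5,3): flips 2 -> legal
(5,4): flips 2 -> legal
(5,5): no bracket -> illegal
W mobility = 8

Answer: B=7 W=8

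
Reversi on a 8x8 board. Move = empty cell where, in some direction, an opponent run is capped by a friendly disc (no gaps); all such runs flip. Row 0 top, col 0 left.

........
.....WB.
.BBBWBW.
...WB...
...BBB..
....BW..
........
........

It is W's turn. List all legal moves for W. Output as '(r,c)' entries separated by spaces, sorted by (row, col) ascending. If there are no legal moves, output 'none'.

(0,5): no bracket -> illegal
(0,6): flips 1 -> legal
(0,7): no bracket -> illegal
(1,0): no bracket -> illegal
(1,1): flips 1 -> legal
(1,2): no bracket -> illegal
(1,3): flips 1 -> legal
(1,4): no bracket -> illegal
(1,7): flips 1 -> legal
(2,0): flips 3 -> legal
(2,7): no bracket -> illegal
(3,0): no bracket -> illegal
(3,1): no bracket -> illegal
(3,2): no bracket -> illegal
(3,5): flips 3 -> legal
(3,6): no bracket -> illegal
(4,2): no bracket -> illegal
(4,6): no bracket -> illegal
(5,2): no bracket -> illegal
(5,3): flips 2 -> legal
(5,6): no bracket -> illegal
(6,3): no bracket -> illegal
(6,4): flips 3 -> legal
(6,5): no bracket -> illegal

Answer: (0,6) (1,1) (1,3) (1,7) (2,0) (3,5) (5,3) (6,4)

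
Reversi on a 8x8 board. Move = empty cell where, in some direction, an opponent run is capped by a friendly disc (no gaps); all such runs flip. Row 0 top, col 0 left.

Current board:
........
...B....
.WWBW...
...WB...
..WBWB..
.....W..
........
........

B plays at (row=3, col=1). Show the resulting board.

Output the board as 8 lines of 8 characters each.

Place B at (3,1); scan 8 dirs for brackets.
Dir NW: first cell '.' (not opp) -> no flip
Dir N: opp run (2,1), next='.' -> no flip
Dir NE: opp run (2,2) capped by B -> flip
Dir W: first cell '.' (not opp) -> no flip
Dir E: first cell '.' (not opp) -> no flip
Dir SW: first cell '.' (not opp) -> no flip
Dir S: first cell '.' (not opp) -> no flip
Dir SE: opp run (4,2), next='.' -> no flip
All flips: (2,2)

Answer: ........
...B....
.WBBW...
.B.WB...
..WBWB..
.....W..
........
........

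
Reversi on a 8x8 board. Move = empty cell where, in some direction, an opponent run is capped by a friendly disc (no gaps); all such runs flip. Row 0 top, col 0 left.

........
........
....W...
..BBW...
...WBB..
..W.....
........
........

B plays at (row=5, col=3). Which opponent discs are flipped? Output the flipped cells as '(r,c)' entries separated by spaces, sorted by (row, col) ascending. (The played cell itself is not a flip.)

Dir NW: first cell '.' (not opp) -> no flip
Dir N: opp run (4,3) capped by B -> flip
Dir NE: first cell 'B' (not opp) -> no flip
Dir W: opp run (5,2), next='.' -> no flip
Dir E: first cell '.' (not opp) -> no flip
Dir SW: first cell '.' (not opp) -> no flip
Dir S: first cell '.' (not opp) -> no flip
Dir SE: first cell '.' (not opp) -> no flip

Answer: (4,3)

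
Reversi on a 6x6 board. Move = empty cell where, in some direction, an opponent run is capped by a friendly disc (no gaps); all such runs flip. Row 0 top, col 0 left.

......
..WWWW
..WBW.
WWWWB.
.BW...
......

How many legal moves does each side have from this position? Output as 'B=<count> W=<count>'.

-- B to move --
(0,1): flips 1 -> legal
(0,2): no bracket -> illegal
(0,3): flips 1 -> legal
(0,4): flips 2 -> legal
(0,5): flips 1 -> legal
(1,1): no bracket -> illegal
(2,0): no bracket -> illegal
(2,1): flips 2 -> legal
(2,5): flips 1 -> legal
(3,5): no bracket -> illegal
(4,0): no bracket -> illegal
(4,3): flips 2 -> legal
(4,4): no bracket -> illegal
(5,1): no bracket -> illegal
(5,2): no bracket -> illegal
(5,3): no bracket -> illegal
B mobility = 7
-- W to move --
(2,5): no bracket -> illegal
(3,5): flips 1 -> legal
(4,0): flips 1 -> legal
(4,3): no bracket -> illegal
(4,4): flips 1 -> legal
(4,5): flips 2 -> legal
(5,0): flips 1 -> legal
(5,1): flips 1 -> legal
(5,2): flips 1 -> legal
W mobility = 7

Answer: B=7 W=7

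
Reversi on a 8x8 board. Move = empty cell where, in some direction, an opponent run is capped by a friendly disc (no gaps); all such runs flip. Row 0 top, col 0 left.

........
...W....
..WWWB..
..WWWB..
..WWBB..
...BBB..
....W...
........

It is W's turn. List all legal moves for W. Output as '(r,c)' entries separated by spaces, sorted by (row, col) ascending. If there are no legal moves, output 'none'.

(1,4): no bracket -> illegal
(1,5): no bracket -> illegal
(1,6): flips 1 -> legal
(2,6): flips 1 -> legal
(3,6): flips 1 -> legal
(4,6): flips 4 -> legal
(5,2): no bracket -> illegal
(5,6): flips 1 -> legal
(6,2): no bracket -> illegal
(6,3): flips 1 -> legal
(6,5): flips 1 -> legal
(6,6): flips 2 -> legal

Answer: (1,6) (2,6) (3,6) (4,6) (5,6) (6,3) (6,5) (6,6)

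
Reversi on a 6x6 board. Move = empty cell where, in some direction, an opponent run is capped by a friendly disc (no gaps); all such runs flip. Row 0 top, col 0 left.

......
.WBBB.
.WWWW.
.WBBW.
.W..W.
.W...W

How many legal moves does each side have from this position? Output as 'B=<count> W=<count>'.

-- B to move --
(0,0): flips 2 -> legal
(0,1): no bracket -> illegal
(0,2): no bracket -> illegal
(1,0): flips 2 -> legal
(1,5): flips 1 -> legal
(2,0): no bracket -> illegal
(2,5): no bracket -> illegal
(3,0): flips 2 -> legal
(3,5): flips 2 -> legal
(4,0): flips 2 -> legal
(4,2): no bracket -> illegal
(4,3): no bracket -> illegal
(4,5): flips 2 -> legal
(5,0): flips 1 -> legal
(5,2): no bracket -> illegal
(5,3): no bracket -> illegal
(5,4): flips 3 -> legal
B mobility = 9
-- W to move --
(0,1): flips 1 -> legal
(0,2): flips 2 -> legal
(0,3): flips 2 -> legal
(0,4): flips 2 -> legal
(0,5): flips 1 -> legal
(1,5): flips 3 -> legal
(2,5): no bracket -> illegal
(4,2): flips 2 -> legal
(4,3): flips 2 -> legal
W mobility = 8

Answer: B=9 W=8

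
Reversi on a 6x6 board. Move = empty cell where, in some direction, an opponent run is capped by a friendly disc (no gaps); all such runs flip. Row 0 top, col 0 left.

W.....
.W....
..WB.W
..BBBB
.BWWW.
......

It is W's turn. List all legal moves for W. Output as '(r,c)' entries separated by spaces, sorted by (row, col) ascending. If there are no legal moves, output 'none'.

(1,2): no bracket -> illegal
(1,3): flips 2 -> legal
(1,4): no bracket -> illegal
(2,1): flips 1 -> legal
(2,4): flips 3 -> legal
(3,0): no bracket -> illegal
(3,1): no bracket -> illegal
(4,0): flips 1 -> legal
(4,5): flips 1 -> legal
(5,0): no bracket -> illegal
(5,1): no bracket -> illegal
(5,2): no bracket -> illegal

Answer: (1,3) (2,1) (2,4) (4,0) (4,5)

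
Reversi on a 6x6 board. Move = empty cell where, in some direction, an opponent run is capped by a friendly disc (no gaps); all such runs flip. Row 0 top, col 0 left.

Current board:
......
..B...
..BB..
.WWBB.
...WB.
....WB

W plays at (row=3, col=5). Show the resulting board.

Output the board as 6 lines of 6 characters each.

Place W at (3,5); scan 8 dirs for brackets.
Dir NW: first cell '.' (not opp) -> no flip
Dir N: first cell '.' (not opp) -> no flip
Dir NE: edge -> no flip
Dir W: opp run (3,4) (3,3) capped by W -> flip
Dir E: edge -> no flip
Dir SW: opp run (4,4), next='.' -> no flip
Dir S: first cell '.' (not opp) -> no flip
Dir SE: edge -> no flip
All flips: (3,3) (3,4)

Answer: ......
..B...
..BB..
.WWWWW
...WB.
....WB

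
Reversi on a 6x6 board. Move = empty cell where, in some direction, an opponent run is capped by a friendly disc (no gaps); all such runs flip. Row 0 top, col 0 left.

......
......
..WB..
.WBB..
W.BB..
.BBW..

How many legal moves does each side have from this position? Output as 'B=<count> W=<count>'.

Answer: B=6 W=5

Derivation:
-- B to move --
(1,1): flips 1 -> legal
(1,2): flips 1 -> legal
(1,3): no bracket -> illegal
(2,0): flips 1 -> legal
(2,1): flips 1 -> legal
(3,0): flips 1 -> legal
(4,1): no bracket -> illegal
(4,4): no bracket -> illegal
(5,0): no bracket -> illegal
(5,4): flips 1 -> legal
B mobility = 6
-- W to move --
(1,2): no bracket -> illegal
(1,3): flips 3 -> legal
(1,4): no bracket -> illegal
(2,1): no bracket -> illegal
(2,4): flips 1 -> legal
(3,4): flips 2 -> legal
(4,1): no bracket -> illegal
(4,4): flips 1 -> legal
(5,0): flips 2 -> legal
(5,4): no bracket -> illegal
W mobility = 5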